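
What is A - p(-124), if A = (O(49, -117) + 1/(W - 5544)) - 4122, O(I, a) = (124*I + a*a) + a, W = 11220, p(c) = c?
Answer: 88829401/5676 ≈ 15650.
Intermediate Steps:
O(I, a) = a + a² + 124*I (O(I, a) = (124*I + a²) + a = (a² + 124*I) + a = a + a² + 124*I)
A = 88125577/5676 (A = ((-117 + (-117)² + 124*49) + 1/(11220 - 5544)) - 4122 = ((-117 + 13689 + 6076) + 1/5676) - 4122 = (19648 + 1/5676) - 4122 = 111522049/5676 - 4122 = 88125577/5676 ≈ 15526.)
A - p(-124) = 88125577/5676 - 1*(-124) = 88125577/5676 + 124 = 88829401/5676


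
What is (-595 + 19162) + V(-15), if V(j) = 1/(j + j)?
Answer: 557009/30 ≈ 18567.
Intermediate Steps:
V(j) = 1/(2*j)
(-595 + 19162) + V(-15) = (-595 + 19162) + (½)/(-15) = 18567 + (½)*(-1/15) = 18567 - 1/30 = 557009/30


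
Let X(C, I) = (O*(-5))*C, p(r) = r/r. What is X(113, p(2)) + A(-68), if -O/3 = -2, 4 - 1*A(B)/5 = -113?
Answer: -2805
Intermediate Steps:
A(B) = 585 (A(B) = 20 - 5*(-113) = 20 + 565 = 585)
O = 6 (O = -3*(-2) = 6)
p(r) = 1
X(C, I) = -30*C (X(C, I) = (6*(-5))*C = -30*C)
X(113, p(2)) + A(-68) = -30*113 + 585 = -3390 + 585 = -2805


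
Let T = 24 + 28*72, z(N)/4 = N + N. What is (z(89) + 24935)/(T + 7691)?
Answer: 25647/9731 ≈ 2.6356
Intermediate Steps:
z(N) = 8*N (z(N) = 4*(N + N) = 4*(2*N) = 8*N)
T = 2040 (T = 24 + 2016 = 2040)
(z(89) + 24935)/(T + 7691) = (8*89 + 24935)/(2040 + 7691) = (712 + 24935)/9731 = 25647*(1/9731) = 25647/9731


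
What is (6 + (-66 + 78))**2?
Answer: 324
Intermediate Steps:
(6 + (-66 + 78))**2 = (6 + 12)**2 = 18**2 = 324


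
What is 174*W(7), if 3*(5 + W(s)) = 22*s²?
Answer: 61654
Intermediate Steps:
W(s) = -5 + 22*s²/3 (W(s) = -5 + (22*s²)/3 = -5 + 22*s²/3)
174*W(7) = 174*(-5 + (22/3)*7²) = 174*(-5 + (22/3)*49) = 174*(-5 + 1078/3) = 174*(1063/3) = 61654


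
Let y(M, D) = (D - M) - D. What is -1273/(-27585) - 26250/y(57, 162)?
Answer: 241392937/524115 ≈ 460.57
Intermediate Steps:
y(M, D) = -M
-1273/(-27585) - 26250/y(57, 162) = -1273/(-27585) - 26250/((-1*57)) = -1273*(-1/27585) - 26250/(-57) = 1273/27585 - 26250*(-1/57) = 1273/27585 + 8750/19 = 241392937/524115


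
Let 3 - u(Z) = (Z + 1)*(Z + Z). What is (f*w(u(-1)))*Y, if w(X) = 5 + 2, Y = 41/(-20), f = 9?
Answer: -2583/20 ≈ -129.15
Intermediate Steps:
u(Z) = 3 - 2*Z*(1 + Z) (u(Z) = 3 - (Z + 1)*(Z + Z) = 3 - (1 + Z)*2*Z = 3 - 2*Z*(1 + Z))
Y = -41/20 (Y = 41*(-1/20) = -41/20 ≈ -2.0500)
w(X) = 7
(f*w(u(-1)))*Y = (9*7)*(-41/20) = 63*(-41/20) = -2583/20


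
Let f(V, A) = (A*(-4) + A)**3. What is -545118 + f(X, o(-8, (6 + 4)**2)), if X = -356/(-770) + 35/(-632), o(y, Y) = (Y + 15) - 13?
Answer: -29197734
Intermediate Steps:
o(y, Y) = 2 + Y (o(y, Y) = (15 + Y) - 13 = 2 + Y)
X = 99021/243320 (X = -356*(-1/770) + 35*(-1/632) = 178/385 - 35/632 = 99021/243320 ≈ 0.40696)
f(V, A) = -27*A**3 (f(V, A) = (-4*A + A)**3 = (-3*A)**3 = -27*A**3)
-545118 + f(X, o(-8, (6 + 4)**2)) = -545118 - 27*(2 + (6 + 4)**2)**3 = -545118 - 27*(2 + 10**2)**3 = -545118 - 27*(2 + 100)**3 = -545118 - 27*102**3 = -545118 - 27*1061208 = -545118 - 28652616 = -29197734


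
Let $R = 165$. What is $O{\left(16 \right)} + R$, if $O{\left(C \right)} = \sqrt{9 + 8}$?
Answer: $165 + \sqrt{17} \approx 169.12$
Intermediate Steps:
$O{\left(C \right)} = \sqrt{17}$
$O{\left(16 \right)} + R = \sqrt{17} + 165 = 165 + \sqrt{17}$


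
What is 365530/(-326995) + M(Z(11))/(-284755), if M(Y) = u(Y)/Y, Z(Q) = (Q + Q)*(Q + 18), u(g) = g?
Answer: -20817364429/18622692245 ≈ -1.1178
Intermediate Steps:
Z(Q) = 2*Q*(18 + Q) (Z(Q) = (2*Q)*(18 + Q) = 2*Q*(18 + Q))
M(Y) = 1 (M(Y) = Y/Y = 1)
365530/(-326995) + M(Z(11))/(-284755) = 365530/(-326995) + 1/(-284755) = 365530*(-1/326995) + 1*(-1/284755) = -73106/65399 - 1/284755 = -20817364429/18622692245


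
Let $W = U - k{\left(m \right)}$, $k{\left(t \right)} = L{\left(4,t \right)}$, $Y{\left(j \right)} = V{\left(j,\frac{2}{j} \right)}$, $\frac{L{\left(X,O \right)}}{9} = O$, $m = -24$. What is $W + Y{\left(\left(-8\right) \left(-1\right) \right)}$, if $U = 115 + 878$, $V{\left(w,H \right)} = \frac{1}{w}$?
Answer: $\frac{9673}{8} \approx 1209.1$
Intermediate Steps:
$L{\left(X,O \right)} = 9 O$
$Y{\left(j \right)} = \frac{1}{j}$
$U = 993$
$k{\left(t \right)} = 9 t$
$W = 1209$ ($W = 993 - 9 \left(-24\right) = 993 - -216 = 993 + 216 = 1209$)
$W + Y{\left(\left(-8\right) \left(-1\right) \right)} = 1209 + \frac{1}{\left(-8\right) \left(-1\right)} = 1209 + \frac{1}{8} = \frac{9673}{8}$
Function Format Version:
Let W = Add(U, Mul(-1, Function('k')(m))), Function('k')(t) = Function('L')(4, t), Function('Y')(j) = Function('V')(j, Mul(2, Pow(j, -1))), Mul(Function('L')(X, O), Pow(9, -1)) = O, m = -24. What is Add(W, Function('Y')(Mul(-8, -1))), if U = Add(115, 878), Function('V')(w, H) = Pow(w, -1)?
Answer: Rational(9673, 8) ≈ 1209.1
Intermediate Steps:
Function('L')(X, O) = Mul(9, O)
Function('Y')(j) = Pow(j, -1)
U = 993
Function('k')(t) = Mul(9, t)
W = 1209 (W = Add(993, Mul(-1, Mul(9, -24))) = Add(993, Mul(-1, -216)) = Add(993, 216) = 1209)
Add(W, Function('Y')(Mul(-8, -1))) = Add(1209, Pow(Mul(-8, -1), -1)) = Add(1209, Pow(8, -1)) = Add(1209, Rational(1, 8)) = Rational(9673, 8)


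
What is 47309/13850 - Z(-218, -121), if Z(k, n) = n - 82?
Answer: 2858859/13850 ≈ 206.42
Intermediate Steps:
Z(k, n) = -82 + n
47309/13850 - Z(-218, -121) = 47309/13850 - (-82 - 121) = 47309*(1/13850) - 1*(-203) = 47309/13850 + 203 = 2858859/13850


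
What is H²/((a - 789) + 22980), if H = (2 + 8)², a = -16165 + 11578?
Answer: 2500/4401 ≈ 0.56805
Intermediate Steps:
a = -4587
H = 100 (H = 10² = 100)
H²/((a - 789) + 22980) = 100²/((-4587 - 789) + 22980) = 10000/(-5376 + 22980) = 10000/17604 = 10000*(1/17604) = 2500/4401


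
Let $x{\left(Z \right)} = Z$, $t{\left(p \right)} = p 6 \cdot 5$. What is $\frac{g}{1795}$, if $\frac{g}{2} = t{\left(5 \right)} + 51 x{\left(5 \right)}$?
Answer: $\frac{162}{359} \approx 0.45125$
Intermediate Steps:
$t{\left(p \right)} = 30 p$ ($t{\left(p \right)} = p 30 = 30 p$)
$g = 810$ ($g = 2 \left(30 \cdot 5 + 51 \cdot 5\right) = 2 \left(150 + 255\right) = 2 \cdot 405 = 810$)
$\frac{g}{1795} = \frac{810}{1795} = 810 \cdot \frac{1}{1795} = \frac{162}{359}$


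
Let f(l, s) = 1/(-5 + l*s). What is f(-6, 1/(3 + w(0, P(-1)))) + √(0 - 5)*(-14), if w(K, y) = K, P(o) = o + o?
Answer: -⅐ - 14*I*√5 ≈ -0.14286 - 31.305*I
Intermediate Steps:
P(o) = 2*o
f(-6, 1/(3 + w(0, P(-1)))) + √(0 - 5)*(-14) = 1/(-5 - 6/(3 + 0)) + √(0 - 5)*(-14) = 1/(-5 - 6/3) + √(-5)*(-14) = 1/(-5 - 6*⅓) + (I*√5)*(-14) = 1/(-5 - 2) - 14*I*√5 = 1/(-7) - 14*I*√5 = -⅐ - 14*I*√5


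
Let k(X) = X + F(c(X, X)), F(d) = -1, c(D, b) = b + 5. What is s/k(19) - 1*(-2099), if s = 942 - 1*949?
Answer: 37775/18 ≈ 2098.6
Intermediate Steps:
c(D, b) = 5 + b
k(X) = -1 + X (k(X) = X - 1 = -1 + X)
s = -7 (s = 942 - 949 = -7)
s/k(19) - 1*(-2099) = -7/(-1 + 19) - 1*(-2099) = -7/18 + 2099 = 37775/18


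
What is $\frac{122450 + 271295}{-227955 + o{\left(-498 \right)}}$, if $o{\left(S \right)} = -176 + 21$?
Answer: $- \frac{78749}{45622} \approx -1.7261$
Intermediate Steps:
$o{\left(S \right)} = -155$
$\frac{122450 + 271295}{-227955 + o{\left(-498 \right)}} = \frac{122450 + 271295}{-227955 - 155} = \frac{393745}{-228110} = 393745 \left(- \frac{1}{228110}\right) = - \frac{78749}{45622}$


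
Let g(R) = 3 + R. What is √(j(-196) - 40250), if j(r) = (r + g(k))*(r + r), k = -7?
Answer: 5*√1526 ≈ 195.32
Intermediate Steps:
j(r) = 2*r*(-4 + r) (j(r) = (r + (3 - 7))*(r + r) = (r - 4)*(2*r) = (-4 + r)*(2*r) = 2*r*(-4 + r))
√(j(-196) - 40250) = √(2*(-196)*(-4 - 196) - 40250) = √(2*(-196)*(-200) - 40250) = √(78400 - 40250) = √38150 = 5*√1526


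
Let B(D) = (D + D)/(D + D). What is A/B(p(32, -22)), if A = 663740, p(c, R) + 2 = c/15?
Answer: 663740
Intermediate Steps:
p(c, R) = -2 + c/15
B(D) = 1 (B(D) = (2*D)/((2*D)) = (2*D)*(1/(2*D)) = 1)
A/B(p(32, -22)) = 663740/1 = 663740*1 = 663740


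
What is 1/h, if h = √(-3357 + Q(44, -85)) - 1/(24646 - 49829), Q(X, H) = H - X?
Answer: 25183/2210763642655 - 634183489*I*√3486/2210763642655 ≈ 1.1391e-8 - 0.016937*I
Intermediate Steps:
h = 1/25183 + I*√3486 (h = √(-3357 + (-85 - 1*44)) - 1/(24646 - 49829) = √(-3357 + (-85 - 44)) - 1/(-25183) = √(-3357 - 129) - 1*(-1/25183) = √(-3486) + 1/25183 = I*√3486 + 1/25183 = 1/25183 + I*√3486 ≈ 3.9709e-5 + 59.042*I)
1/h = 1/(1/25183 + I*√3486)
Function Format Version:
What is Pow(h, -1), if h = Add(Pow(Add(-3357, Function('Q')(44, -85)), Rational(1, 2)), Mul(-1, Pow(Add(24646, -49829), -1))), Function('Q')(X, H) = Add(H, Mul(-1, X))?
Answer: Add(Rational(25183, 2210763642655), Mul(Rational(-634183489, 2210763642655), I, Pow(3486, Rational(1, 2)))) ≈ Add(1.1391e-8, Mul(-0.016937, I))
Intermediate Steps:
h = Add(Rational(1, 25183), Mul(I, Pow(3486, Rational(1, 2)))) (h = Add(Pow(Add(-3357, Add(-85, Mul(-1, 44))), Rational(1, 2)), Mul(-1, Pow(Add(24646, -49829), -1))) = Add(Pow(Add(-3357, Add(-85, -44)), Rational(1, 2)), Mul(-1, Pow(-25183, -1))) = Add(Pow(Add(-3357, -129), Rational(1, 2)), Mul(-1, Rational(-1, 25183))) = Add(Pow(-3486, Rational(1, 2)), Rational(1, 25183)) = Add(Mul(I, Pow(3486, Rational(1, 2))), Rational(1, 25183)) = Add(Rational(1, 25183), Mul(I, Pow(3486, Rational(1, 2)))) ≈ Add(3.9709e-5, Mul(59.042, I)))
Pow(h, -1) = Pow(Add(Rational(1, 25183), Mul(I, Pow(3486, Rational(1, 2)))), -1)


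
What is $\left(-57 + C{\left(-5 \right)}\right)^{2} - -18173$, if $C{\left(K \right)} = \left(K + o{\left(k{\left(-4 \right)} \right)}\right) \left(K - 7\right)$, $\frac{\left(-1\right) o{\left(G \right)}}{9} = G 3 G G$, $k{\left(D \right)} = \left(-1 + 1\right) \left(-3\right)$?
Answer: $18182$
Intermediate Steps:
$k{\left(D \right)} = 0$ ($k{\left(D \right)} = 0 \left(-3\right) = 0$)
$o{\left(G \right)} = - 27 G^{3}$ ($o{\left(G \right)} = - 9 G 3 G G = - 9 \cdot 3 G G^{2} = - 9 \cdot 3 G^{3} = - 27 G^{3}$)
$C{\left(K \right)} = K \left(-7 + K\right)$ ($C{\left(K \right)} = \left(K - 27 \cdot 0^{3}\right) \left(K - 7\right) = \left(K - 0\right) \left(-7 + K\right) = \left(K + 0\right) \left(-7 + K\right) = K \left(-7 + K\right)$)
$\left(-57 + C{\left(-5 \right)}\right)^{2} - -18173 = \left(-57 - 5 \left(-7 - 5\right)\right)^{2} - -18173 = \left(-57 - -60\right)^{2} + 18173 = \left(-57 + 60\right)^{2} + 18173 = 3^{2} + 18173 = 9 + 18173 = 18182$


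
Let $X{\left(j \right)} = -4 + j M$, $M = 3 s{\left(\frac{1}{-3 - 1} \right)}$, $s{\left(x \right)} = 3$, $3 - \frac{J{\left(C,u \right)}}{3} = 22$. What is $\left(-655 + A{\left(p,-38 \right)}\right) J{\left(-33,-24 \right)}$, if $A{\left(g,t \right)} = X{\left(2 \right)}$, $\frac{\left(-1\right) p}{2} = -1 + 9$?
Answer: $36537$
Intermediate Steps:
$J{\left(C,u \right)} = -57$ ($J{\left(C,u \right)} = 9 - 66 = -57$)
$p = -16$ ($p = - 2 \left(-1 + 9\right) = \left(-2\right) 8 = -16$)
$M = 9$ ($M = 3 \cdot 3 = 9$)
$X{\left(j \right)} = -4 + 9 j$ ($X{\left(j \right)} = -4 + j 9 = -4 + 9 j$)
$A{\left(g,t \right)} = 14$ ($A{\left(g,t \right)} = -4 + 9 \cdot 2 = -4 + 18 = 14$)
$\left(-655 + A{\left(p,-38 \right)}\right) J{\left(-33,-24 \right)} = \left(-655 + 14\right) \left(-57\right) = \left(-641\right) \left(-57\right) = 36537$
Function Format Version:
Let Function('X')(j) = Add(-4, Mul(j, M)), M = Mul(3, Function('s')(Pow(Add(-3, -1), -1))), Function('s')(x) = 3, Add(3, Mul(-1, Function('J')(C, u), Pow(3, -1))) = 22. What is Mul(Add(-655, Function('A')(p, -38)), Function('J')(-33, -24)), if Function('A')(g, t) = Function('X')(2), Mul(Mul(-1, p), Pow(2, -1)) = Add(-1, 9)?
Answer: 36537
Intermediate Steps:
Function('J')(C, u) = -57 (Function('J')(C, u) = Add(9, Mul(-3, 22)) = Add(9, -66) = -57)
p = -16 (p = Mul(-2, Add(-1, 9)) = Mul(-2, 8) = -16)
M = 9 (M = Mul(3, 3) = 9)
Function('X')(j) = Add(-4, Mul(9, j)) (Function('X')(j) = Add(-4, Mul(j, 9)) = Add(-4, Mul(9, j)))
Function('A')(g, t) = 14 (Function('A')(g, t) = Add(-4, Mul(9, 2)) = Add(-4, 18) = 14)
Mul(Add(-655, Function('A')(p, -38)), Function('J')(-33, -24)) = Mul(Add(-655, 14), -57) = Mul(-641, -57) = 36537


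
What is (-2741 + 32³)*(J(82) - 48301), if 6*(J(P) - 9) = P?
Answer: -1449653515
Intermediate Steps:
J(P) = 9 + P/6
(-2741 + 32³)*(J(82) - 48301) = (-2741 + 32³)*((9 + (⅙)*82) - 48301) = (-2741 + 32768)*((9 + 41/3) - 48301) = 30027*(68/3 - 48301) = 30027*(-144835/3) = -1449653515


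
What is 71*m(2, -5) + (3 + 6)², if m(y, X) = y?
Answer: 223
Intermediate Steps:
71*m(2, -5) + (3 + 6)² = 71*2 + (3 + 6)² = 142 + 9² = 142 + 81 = 223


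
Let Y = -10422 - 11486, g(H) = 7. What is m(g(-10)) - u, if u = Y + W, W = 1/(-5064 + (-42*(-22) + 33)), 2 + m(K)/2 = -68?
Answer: 89401177/4107 ≈ 21768.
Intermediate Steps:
Y = -21908
m(K) = -140 (m(K) = -4 + 2*(-68) = -4 - 136 = -140)
W = -1/4107 (W = 1/(-5064 + (924 + 33)) = 1/(-5064 + 957) = 1/(-4107) = -1/4107 ≈ -0.00024349)
u = -89976157/4107 (u = -21908 - 1/4107 = -89976157/4107 ≈ -21908.)
m(g(-10)) - u = -140 - 1*(-89976157/4107) = -140 + 89976157/4107 = 89401177/4107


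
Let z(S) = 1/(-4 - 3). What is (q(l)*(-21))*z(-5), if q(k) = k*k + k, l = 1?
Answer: 6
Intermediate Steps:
z(S) = -⅐ (z(S) = 1/(-7) = -⅐)
q(k) = k + k² (q(k) = k² + k = k + k²)
(q(l)*(-21))*z(-5) = ((1*(1 + 1))*(-21))*(-⅐) = ((1*2)*(-21))*(-⅐) = (2*(-21))*(-⅐) = -42*(-⅐) = 6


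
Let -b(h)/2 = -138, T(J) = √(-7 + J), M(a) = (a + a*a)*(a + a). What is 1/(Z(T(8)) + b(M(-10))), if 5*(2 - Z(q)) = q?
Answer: 5/1389 ≈ 0.0035997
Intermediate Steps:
M(a) = 2*a*(a + a²) (M(a) = (a + a²)*(2*a) = 2*a*(a + a²))
b(h) = 276 (b(h) = -2*(-138) = 276)
Z(q) = 2 - q/5
1/(Z(T(8)) + b(M(-10))) = 1/((2 - √(-7 + 8)/5) + 276) = 1/((2 - √1/5) + 276) = 1/((2 - ⅕*1) + 276) = 1/((2 - ⅕) + 276) = 1/(9/5 + 276) = 1/(1389/5) = 5/1389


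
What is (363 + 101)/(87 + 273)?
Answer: 58/45 ≈ 1.2889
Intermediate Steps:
(363 + 101)/(87 + 273) = 464/360 = 464*(1/360) = 58/45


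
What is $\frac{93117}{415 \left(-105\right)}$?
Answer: $- \frac{31039}{14525} \approx -2.1369$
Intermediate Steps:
$\frac{93117}{415 \left(-105\right)} = \frac{93117}{-43575} = 93117 \left(- \frac{1}{43575}\right) = - \frac{31039}{14525}$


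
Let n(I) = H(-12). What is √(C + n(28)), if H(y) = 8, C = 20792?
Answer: 40*√13 ≈ 144.22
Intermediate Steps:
n(I) = 8
√(C + n(28)) = √(20792 + 8) = √20800 = 40*√13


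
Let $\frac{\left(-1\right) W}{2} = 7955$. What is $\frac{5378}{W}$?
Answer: $- \frac{2689}{7955} \approx -0.33803$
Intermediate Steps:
$W = -15910$ ($W = \left(-2\right) 7955 = -15910$)
$\frac{5378}{W} = \frac{5378}{-15910} = 5378 \left(- \frac{1}{15910}\right) = - \frac{2689}{7955}$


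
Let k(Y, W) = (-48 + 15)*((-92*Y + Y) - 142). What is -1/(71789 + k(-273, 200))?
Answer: 1/743344 ≈ 1.3453e-6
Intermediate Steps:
k(Y, W) = 4686 + 3003*Y (k(Y, W) = -33*(-91*Y - 142) = -33*(-142 - 91*Y) = 4686 + 3003*Y)
-1/(71789 + k(-273, 200)) = -1/(71789 + (4686 + 3003*(-273))) = -1/(71789 + (4686 - 819819)) = -1/(71789 - 815133) = -1/(-743344) = -1*(-1/743344) = 1/743344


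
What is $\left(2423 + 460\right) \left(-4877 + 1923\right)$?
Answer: $-8516382$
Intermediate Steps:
$\left(2423 + 460\right) \left(-4877 + 1923\right) = 2883 \left(-2954\right) = -8516382$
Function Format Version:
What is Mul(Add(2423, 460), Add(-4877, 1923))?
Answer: -8516382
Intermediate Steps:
Mul(Add(2423, 460), Add(-4877, 1923)) = Mul(2883, -2954) = -8516382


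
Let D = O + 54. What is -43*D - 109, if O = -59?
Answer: 106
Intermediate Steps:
D = -5 (D = -59 + 54 = -5)
-43*D - 109 = -43*(-5) - 109 = 215 - 109 = 106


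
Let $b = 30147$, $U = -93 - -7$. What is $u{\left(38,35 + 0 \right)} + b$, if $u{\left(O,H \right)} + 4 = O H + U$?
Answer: $31387$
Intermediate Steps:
$U = -86$ ($U = -93 + 7 = -86$)
$u{\left(O,H \right)} = -90 + H O$ ($u{\left(O,H \right)} = -4 + \left(O H - 86\right) = -4 + \left(H O - 86\right) = -4 + \left(-86 + H O\right) = -90 + H O$)
$u{\left(38,35 + 0 \right)} + b = \left(-90 + \left(35 + 0\right) 38\right) + 30147 = \left(-90 + 35 \cdot 38\right) + 30147 = \left(-90 + 1330\right) + 30147 = 1240 + 30147 = 31387$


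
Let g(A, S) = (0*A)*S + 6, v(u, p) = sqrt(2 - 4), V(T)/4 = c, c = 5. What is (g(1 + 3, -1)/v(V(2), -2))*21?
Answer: -63*I*sqrt(2) ≈ -89.095*I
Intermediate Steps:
V(T) = 20 (V(T) = 4*5 = 20)
v(u, p) = I*sqrt(2) (v(u, p) = sqrt(-2) = I*sqrt(2))
g(A, S) = 6 (g(A, S) = 0*S + 6 = 0 + 6 = 6)
(g(1 + 3, -1)/v(V(2), -2))*21 = (6/(I*sqrt(2)))*21 = (-I*sqrt(2)/2*6)*21 = -3*I*sqrt(2)*21 = -63*I*sqrt(2)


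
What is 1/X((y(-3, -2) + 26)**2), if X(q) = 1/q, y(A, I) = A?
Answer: 529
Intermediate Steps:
1/X((y(-3, -2) + 26)**2) = 1/(1/((-3 + 26)**2)) = 1/(1/(23**2)) = 1/(1/529) = 529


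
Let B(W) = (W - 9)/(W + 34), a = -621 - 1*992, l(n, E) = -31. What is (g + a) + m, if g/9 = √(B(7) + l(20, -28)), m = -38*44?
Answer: -3285 + 9*I*√52193/41 ≈ -3285.0 + 50.149*I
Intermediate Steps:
a = -1613 (a = -621 - 992 = -1613)
m = -1672
B(W) = (-9 + W)/(34 + W)
g = 9*I*√52193/41 (g = 9*√((-9 + 7)/(34 + 7) - 31) = 9*√(-2/41 - 31) = 9*√(-1273/41) = 9*(I*√52193/41) = 9*I*√52193/41 ≈ 50.149*I)
(g + a) + m = (9*I*√52193/41 - 1613) - 1672 = (-1613 + 9*I*√52193/41) - 1672 = -3285 + 9*I*√52193/41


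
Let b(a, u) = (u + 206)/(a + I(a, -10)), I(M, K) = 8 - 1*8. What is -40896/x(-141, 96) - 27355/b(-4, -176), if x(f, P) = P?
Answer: 9664/3 ≈ 3221.3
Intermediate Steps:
I(M, K) = 0 (I(M, K) = 8 - 8 = 0)
b(a, u) = (206 + u)/a (b(a, u) = (u + 206)/(a + 0) = (206 + u)/a)
-40896/x(-141, 96) - 27355/b(-4, -176) = -40896/96 - 27355*(-4/(206 - 176)) = -40896*1/96 - 27355/((-¼*30)) = -426 - 27355/(-15/2) = -426 - 27355*(-2/15) = -426 + 10942/3 = 9664/3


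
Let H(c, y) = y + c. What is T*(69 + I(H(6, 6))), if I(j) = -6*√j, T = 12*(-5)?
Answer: -4140 + 720*√3 ≈ -2892.9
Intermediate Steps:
H(c, y) = c + y
T = -60
T*(69 + I(H(6, 6))) = -60*(69 - 6*√(6 + 6)) = -60*(69 - 12*√3) = -4140 + 720*√3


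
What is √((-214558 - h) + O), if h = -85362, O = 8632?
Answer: 6*I*√3349 ≈ 347.22*I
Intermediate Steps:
√((-214558 - h) + O) = √((-214558 - 1*(-85362)) + 8632) = √((-214558 + 85362) + 8632) = √(-129196 + 8632) = √(-120564) = 6*I*√3349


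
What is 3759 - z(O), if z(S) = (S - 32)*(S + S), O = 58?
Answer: 743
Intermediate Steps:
z(S) = 2*S*(-32 + S) (z(S) = (-32 + S)*(2*S) = 2*S*(-32 + S))
3759 - z(O) = 3759 - 2*58*(-32 + 58) = 3759 - 2*58*26 = 3759 - 1*3016 = 3759 - 3016 = 743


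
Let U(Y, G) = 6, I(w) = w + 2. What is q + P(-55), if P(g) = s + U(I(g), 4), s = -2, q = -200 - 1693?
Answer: -1889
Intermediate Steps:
I(w) = 2 + w
q = -1893
P(g) = 4 (P(g) = -2 + 6 = 4)
q + P(-55) = -1893 + 4 = -1889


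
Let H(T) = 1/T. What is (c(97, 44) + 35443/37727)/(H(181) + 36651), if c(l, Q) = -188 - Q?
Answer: -1577817001/250274579864 ≈ -0.0063043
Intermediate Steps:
(c(97, 44) + 35443/37727)/(H(181) + 36651) = ((-188 - 1*44) + 35443/37727)/(1/181 + 36651) = ((-188 - 44) + 35443*(1/37727))/(1/181 + 36651) = (-232 + 35443/37727)/(6633832/181) = -8717221/37727*181/6633832 = -1577817001/250274579864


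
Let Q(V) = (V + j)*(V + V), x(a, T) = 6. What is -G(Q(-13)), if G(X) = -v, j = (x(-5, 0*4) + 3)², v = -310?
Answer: -310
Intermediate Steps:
j = 81 (j = (6 + 3)² = 9² = 81)
Q(V) = 2*V*(81 + V) (Q(V) = (V + 81)*(V + V) = (81 + V)*(2*V) = 2*V*(81 + V))
G(X) = 310 (G(X) = -1*(-310) = 310)
-G(Q(-13)) = -1*310 = -310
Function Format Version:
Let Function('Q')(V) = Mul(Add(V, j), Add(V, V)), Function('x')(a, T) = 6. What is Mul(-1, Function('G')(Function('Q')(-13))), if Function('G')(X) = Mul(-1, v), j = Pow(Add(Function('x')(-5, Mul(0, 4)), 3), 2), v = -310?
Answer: -310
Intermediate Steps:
j = 81 (j = Pow(Add(6, 3), 2) = Pow(9, 2) = 81)
Function('Q')(V) = Mul(2, V, Add(81, V)) (Function('Q')(V) = Mul(Add(V, 81), Add(V, V)) = Mul(Add(81, V), Mul(2, V)) = Mul(2, V, Add(81, V)))
Function('G')(X) = 310 (Function('G')(X) = Mul(-1, -310) = 310)
Mul(-1, Function('G')(Function('Q')(-13))) = Mul(-1, 310) = -310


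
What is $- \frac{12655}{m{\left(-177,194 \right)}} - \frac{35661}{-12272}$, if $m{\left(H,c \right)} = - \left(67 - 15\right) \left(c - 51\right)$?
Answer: $\frac{8086103}{1754896} \approx 4.6077$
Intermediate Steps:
$m{\left(H,c \right)} = 2652 - 52 c$ ($m{\left(H,c \right)} = - 52 \left(-51 + c\right) = - (-2652 + 52 c) = 2652 - 52 c$)
$- \frac{12655}{m{\left(-177,194 \right)}} - \frac{35661}{-12272} = - \frac{12655}{2652 - 10088} - \frac{35661}{-12272} = - \frac{12655}{2652 - 10088} - - \frac{35661}{12272} = - \frac{12655}{-7436} + \frac{35661}{12272} = \left(-12655\right) \left(- \frac{1}{7436}\right) + \frac{35661}{12272} = \frac{12655}{7436} + \frac{35661}{12272} = \frac{8086103}{1754896}$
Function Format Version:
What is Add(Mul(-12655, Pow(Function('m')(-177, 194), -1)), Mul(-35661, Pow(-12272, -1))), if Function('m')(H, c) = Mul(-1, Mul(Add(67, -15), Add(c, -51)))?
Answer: Rational(8086103, 1754896) ≈ 4.6077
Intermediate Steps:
Function('m')(H, c) = Add(2652, Mul(-52, c)) (Function('m')(H, c) = Mul(-1, Mul(52, Add(-51, c))) = Mul(-1, Add(-2652, Mul(52, c))) = Add(2652, Mul(-52, c)))
Add(Mul(-12655, Pow(Function('m')(-177, 194), -1)), Mul(-35661, Pow(-12272, -1))) = Add(Mul(-12655, Pow(Add(2652, Mul(-52, 194)), -1)), Mul(-35661, Pow(-12272, -1))) = Add(Mul(-12655, Pow(Add(2652, -10088), -1)), Mul(-35661, Rational(-1, 12272))) = Add(Mul(-12655, Pow(-7436, -1)), Rational(35661, 12272)) = Add(Mul(-12655, Rational(-1, 7436)), Rational(35661, 12272)) = Add(Rational(12655, 7436), Rational(35661, 12272)) = Rational(8086103, 1754896)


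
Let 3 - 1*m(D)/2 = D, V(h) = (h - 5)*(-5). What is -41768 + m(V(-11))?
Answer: -41922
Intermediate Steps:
V(h) = 25 - 5*h (V(h) = (-5 + h)*(-5) = 25 - 5*h)
m(D) = 6 - 2*D
-41768 + m(V(-11)) = -41768 + (6 - 2*(25 - 5*(-11))) = -41768 + (6 - 2*(25 + 55)) = -41768 + (6 - 2*80) = -41768 + (6 - 160) = -41768 - 154 = -41922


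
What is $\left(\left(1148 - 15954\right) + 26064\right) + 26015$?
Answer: $37273$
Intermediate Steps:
$\left(\left(1148 - 15954\right) + 26064\right) + 26015 = \left(-14806 + 26064\right) + 26015 = 11258 + 26015 = 37273$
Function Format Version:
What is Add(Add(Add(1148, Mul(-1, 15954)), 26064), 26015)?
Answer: 37273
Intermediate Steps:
Add(Add(Add(1148, Mul(-1, 15954)), 26064), 26015) = Add(Add(Add(1148, -15954), 26064), 26015) = Add(Add(-14806, 26064), 26015) = Add(11258, 26015) = 37273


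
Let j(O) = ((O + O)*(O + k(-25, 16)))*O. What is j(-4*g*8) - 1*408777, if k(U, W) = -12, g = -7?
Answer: 20865847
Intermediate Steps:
j(O) = 2*O**2*(-12 + O) (j(O) = ((O + O)*(O - 12))*O = ((2*O)*(-12 + O))*O = (2*O*(-12 + O))*O = 2*O**2*(-12 + O))
j(-4*g*8) - 1*408777 = 2*(-4*(-7)*8)**2*(-12 - 4*(-7)*8) - 1*408777 = 2*(28*8)**2*(-12 + 28*8) - 408777 = 2*224**2*(-12 + 224) - 408777 = 2*50176*212 - 408777 = 21274624 - 408777 = 20865847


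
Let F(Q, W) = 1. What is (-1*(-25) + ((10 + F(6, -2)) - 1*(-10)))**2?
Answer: 2116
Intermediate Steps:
(-1*(-25) + ((10 + F(6, -2)) - 1*(-10)))**2 = (-1*(-25) + ((10 + 1) - 1*(-10)))**2 = (25 + (11 + 10))**2 = (25 + 21)**2 = 46**2 = 2116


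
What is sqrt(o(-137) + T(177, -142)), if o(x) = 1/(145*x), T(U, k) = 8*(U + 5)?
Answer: sqrt(574564115735)/19865 ≈ 38.158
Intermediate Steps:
T(U, k) = 40 + 8*U (T(U, k) = 8*(5 + U) = 40 + 8*U)
o(x) = 1/(145*x)
sqrt(o(-137) + T(177, -142)) = sqrt((1/145)/(-137) + (40 + 8*177)) = sqrt((1/145)*(-1/137) + (40 + 1416)) = sqrt(-1/19865 + 1456) = sqrt(28923439/19865) = sqrt(574564115735)/19865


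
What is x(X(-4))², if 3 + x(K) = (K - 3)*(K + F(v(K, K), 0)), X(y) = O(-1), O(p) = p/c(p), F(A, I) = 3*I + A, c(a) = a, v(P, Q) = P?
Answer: 49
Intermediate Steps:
F(A, I) = A + 3*I
O(p) = 1 (O(p) = p/p = 1)
X(y) = 1
x(K) = -3 + 2*K*(-3 + K) (x(K) = -3 + (K - 3)*(K + (K + 3*0)) = -3 + (-3 + K)*(K + (K + 0)) = -3 + (-3 + K)*(K + K) = -3 + (-3 + K)*(2*K) = -3 + 2*K*(-3 + K))
x(X(-4))² = (-3 - 6*1 + 2*1²)² = (-3 - 6 + 2*1)² = (-3 - 6 + 2)² = (-7)² = 49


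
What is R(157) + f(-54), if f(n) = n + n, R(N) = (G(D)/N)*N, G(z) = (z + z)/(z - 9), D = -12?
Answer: -748/7 ≈ -106.86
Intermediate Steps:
G(z) = 2*z/(-9 + z) (G(z) = (2*z)/(-9 + z) = 2*z/(-9 + z))
R(N) = 8/7 (R(N) = ((2*(-12)/(-9 - 12))/N)*N = ((2*(-12)/(-21))/N)*N = ((2*(-12)*(-1/21))/N)*N = (8/(7*N))*N = 8/7)
f(n) = 2*n
R(157) + f(-54) = 8/7 + 2*(-54) = 8/7 - 108 = -748/7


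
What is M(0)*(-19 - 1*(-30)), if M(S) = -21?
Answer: -231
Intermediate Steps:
M(0)*(-19 - 1*(-30)) = -21*(-19 - 1*(-30)) = -21*(-19 + 30) = -21*11 = -231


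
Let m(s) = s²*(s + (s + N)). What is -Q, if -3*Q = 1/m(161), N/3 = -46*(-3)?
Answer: 1/57233568 ≈ 1.7472e-8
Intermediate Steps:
N = 414 (N = 3*(-46*(-3)) = 3*138 = 414)
m(s) = s²*(414 + 2*s) (m(s) = s²*(s + (s + 414)) = s²*(s + (414 + s)) = s²*(414 + 2*s))
Q = -1/57233568 (Q = -1/(51842*(207 + 161))/3 = -1/(3*(2*25921*368)) = -⅓/19077856 = -⅓*1/19077856 = -1/57233568 ≈ -1.7472e-8)
-Q = -1*(-1/57233568) = 1/57233568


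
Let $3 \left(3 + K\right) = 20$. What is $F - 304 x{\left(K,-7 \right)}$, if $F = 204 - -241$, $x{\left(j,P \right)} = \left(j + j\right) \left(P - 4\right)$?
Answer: $\frac{74903}{3} \approx 24968.0$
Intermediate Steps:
$K = \frac{11}{3}$ ($K = -3 + \frac{1}{3} \cdot 20 = -3 + \frac{20}{3} = \frac{11}{3} \approx 3.6667$)
$x{\left(j,P \right)} = 2 j \left(-4 + P\right)$
$F = 445$ ($F = 204 + 241 = 445$)
$F - 304 x{\left(K,-7 \right)} = 445 - 304 \cdot 2 \cdot \frac{11}{3} \left(-4 - 7\right) = 445 - 304 \cdot 2 \cdot \frac{11}{3} \left(-11\right) = 445 - - \frac{73568}{3} = 445 + \frac{73568}{3} = \frac{74903}{3}$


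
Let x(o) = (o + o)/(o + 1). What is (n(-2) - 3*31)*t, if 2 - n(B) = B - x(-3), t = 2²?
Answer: -344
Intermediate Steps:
t = 4
x(o) = 2*o/(1 + o) (x(o) = (2*o)/(1 + o) = 2*o/(1 + o))
n(B) = 5 - B (n(B) = 2 - (B - 2*(-3)/(1 - 3)) = 2 - (B - 2*(-3)/(-2)) = 2 - (B - 2*(-3)*(-1)/2) = 2 - (B - 1*3) = 2 - (B - 3) = 2 - (-3 + B) = 2 + (3 - B) = 5 - B)
(n(-2) - 3*31)*t = ((5 - 1*(-2)) - 3*31)*4 = ((5 + 2) - 93)*4 = (7 - 93)*4 = -86*4 = -344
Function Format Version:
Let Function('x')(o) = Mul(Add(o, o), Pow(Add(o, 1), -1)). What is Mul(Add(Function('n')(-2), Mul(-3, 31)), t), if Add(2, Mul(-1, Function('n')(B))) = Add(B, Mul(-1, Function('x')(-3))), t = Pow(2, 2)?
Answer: -344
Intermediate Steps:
t = 4
Function('x')(o) = Mul(2, o, Pow(Add(1, o), -1)) (Function('x')(o) = Mul(Mul(2, o), Pow(Add(1, o), -1)) = Mul(2, o, Pow(Add(1, o), -1)))
Function('n')(B) = Add(5, Mul(-1, B)) (Function('n')(B) = Add(2, Mul(-1, Add(B, Mul(-1, Mul(2, -3, Pow(Add(1, -3), -1)))))) = Add(2, Mul(-1, Add(B, Mul(-1, Mul(2, -3, Pow(-2, -1)))))) = Add(2, Mul(-1, Add(B, Mul(-1, Mul(2, -3, Rational(-1, 2)))))) = Add(2, Mul(-1, Add(B, Mul(-1, 3)))) = Add(2, Mul(-1, Add(B, -3))) = Add(2, Mul(-1, Add(-3, B))) = Add(2, Add(3, Mul(-1, B))) = Add(5, Mul(-1, B)))
Mul(Add(Function('n')(-2), Mul(-3, 31)), t) = Mul(Add(Add(5, Mul(-1, -2)), Mul(-3, 31)), 4) = Mul(Add(Add(5, 2), -93), 4) = Mul(Add(7, -93), 4) = Mul(-86, 4) = -344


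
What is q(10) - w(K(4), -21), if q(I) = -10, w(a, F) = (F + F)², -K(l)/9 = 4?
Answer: -1774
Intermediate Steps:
K(l) = -36 (K(l) = -9*4 = -36)
w(a, F) = 4*F² (w(a, F) = (2*F)² = 4*F²)
q(10) - w(K(4), -21) = -10 - 4*(-21)² = -10 - 4*441 = -10 - 1*1764 = -10 - 1764 = -1774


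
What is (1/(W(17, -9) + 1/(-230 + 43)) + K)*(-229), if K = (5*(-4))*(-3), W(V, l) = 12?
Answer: -30861643/2243 ≈ -13759.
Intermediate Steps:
K = 60 (K = -20*(-3) = 60)
(1/(W(17, -9) + 1/(-230 + 43)) + K)*(-229) = (1/(12 + 1/(-230 + 43)) + 60)*(-229) = (1/(12 + 1/(-187)) + 60)*(-229) = (1/(12 - 1/187) + 60)*(-229) = (1/(2243/187) + 60)*(-229) = (187/2243 + 60)*(-229) = (134767/2243)*(-229) = -30861643/2243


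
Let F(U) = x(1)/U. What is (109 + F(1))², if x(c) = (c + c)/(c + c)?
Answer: 12100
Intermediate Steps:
x(c) = 1 (x(c) = (2*c)/((2*c)) = (2*c)*(1/(2*c)) = 1)
F(U) = 1/U
(109 + F(1))² = (109 + 1/1)² = (109 + 1)² = 110² = 12100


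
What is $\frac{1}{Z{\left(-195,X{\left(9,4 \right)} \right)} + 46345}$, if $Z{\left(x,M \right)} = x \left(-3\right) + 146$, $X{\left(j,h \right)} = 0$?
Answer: $\frac{1}{47076} \approx 2.1242 \cdot 10^{-5}$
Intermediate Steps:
$Z{\left(x,M \right)} = 146 - 3 x$ ($Z{\left(x,M \right)} = - 3 x + 146 = 146 - 3 x$)
$\frac{1}{Z{\left(-195,X{\left(9,4 \right)} \right)} + 46345} = \frac{1}{\left(146 - -585\right) + 46345} = \frac{1}{\left(146 + 585\right) + 46345} = \frac{1}{731 + 46345} = \frac{1}{47076}$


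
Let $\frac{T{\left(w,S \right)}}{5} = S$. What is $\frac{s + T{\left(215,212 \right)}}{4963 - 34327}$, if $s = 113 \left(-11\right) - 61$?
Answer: $\frac{61}{7341} \approx 0.0083095$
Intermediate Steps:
$s = -1304$ ($s = -1243 - 61 = -1304$)
$T{\left(w,S \right)} = 5 S$
$\frac{s + T{\left(215,212 \right)}}{4963 - 34327} = \frac{-1304 + 5 \cdot 212}{4963 - 34327} = \frac{-1304 + 1060}{-29364} = \left(-244\right) \left(- \frac{1}{29364}\right) = \frac{61}{7341}$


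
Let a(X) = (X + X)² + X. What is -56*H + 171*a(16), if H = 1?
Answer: 177784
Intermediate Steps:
a(X) = X + 4*X² (a(X) = (2*X)² + X = 4*X² + X = X + 4*X²)
-56*H + 171*a(16) = -56*1 + 171*(16*(1 + 4*16)) = -56 + 171*(16*(1 + 64)) = -56 + 171*(16*65) = -56 + 171*1040 = -56 + 177840 = 177784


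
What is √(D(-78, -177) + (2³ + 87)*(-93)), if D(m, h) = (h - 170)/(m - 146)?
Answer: I*√27701702/56 ≈ 93.986*I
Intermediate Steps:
D(m, h) = (-170 + h)/(-146 + m)
√(D(-78, -177) + (2³ + 87)*(-93)) = √((-170 - 177)/(-146 - 78) + (2³ + 87)*(-93)) = √(-347/(-224) + (8 + 87)*(-93)) = √(-1/224*(-347) + 95*(-93)) = √(347/224 - 8835) = √(-1978693/224) = I*√27701702/56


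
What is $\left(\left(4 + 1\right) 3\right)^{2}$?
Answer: $225$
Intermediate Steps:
$\left(\left(4 + 1\right) 3\right)^{2} = \left(5 \cdot 3\right)^{2} = 15^{2} = 225$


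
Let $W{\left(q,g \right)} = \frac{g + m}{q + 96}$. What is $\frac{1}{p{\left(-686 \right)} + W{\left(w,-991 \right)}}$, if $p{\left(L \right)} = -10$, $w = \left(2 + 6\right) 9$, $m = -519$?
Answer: $- \frac{84}{1595} \approx -0.052665$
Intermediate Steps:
$w = 72$ ($w = 8 \cdot 9 = 72$)
$W{\left(q,g \right)} = \frac{-519 + g}{96 + q}$ ($W{\left(q,g \right)} = \frac{g - 519}{q + 96} = \frac{-519 + g}{96 + q}$)
$\frac{1}{p{\left(-686 \right)} + W{\left(w,-991 \right)}} = \frac{1}{-10 + \frac{-519 - 991}{96 + 72}} = \frac{1}{-10 + \frac{1}{168} \left(-1510\right)} = \frac{1}{-10 - \frac{755}{84}} = \frac{1}{- \frac{1595}{84}} = - \frac{84}{1595}$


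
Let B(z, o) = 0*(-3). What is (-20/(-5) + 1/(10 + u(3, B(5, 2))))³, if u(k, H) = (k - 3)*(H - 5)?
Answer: 68921/1000 ≈ 68.921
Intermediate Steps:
B(z, o) = 0
u(k, H) = (-5 + H)*(-3 + k) (u(k, H) = (-3 + k)*(-5 + H) = (-5 + H)*(-3 + k))
(-20/(-5) + 1/(10 + u(3, B(5, 2))))³ = (-20/(-5) + 1/(10 + (15 - 5*3 - 3*0 + 0*3)))³ = (-20*(-⅕) + 1/(10 + (15 - 15 + 0 + 0)))³ = (4 + 1/(10 + 0))³ = (4 + 1/10)³ = (4 + 1*(⅒))³ = (4 + ⅒)³ = (41/10)³ = 68921/1000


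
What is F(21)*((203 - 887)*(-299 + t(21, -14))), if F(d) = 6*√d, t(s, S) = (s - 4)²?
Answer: 41040*√21 ≈ 1.8807e+5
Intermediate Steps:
t(s, S) = (-4 + s)²
F(21)*((203 - 887)*(-299 + t(21, -14))) = (6*√21)*((203 - 887)*(-299 + (-4 + 21)²)) = (6*√21)*(-684*(-299 + 17²)) = (6*√21)*(-684*(-299 + 289)) = (6*√21)*(-684*(-10)) = (6*√21)*6840 = 41040*√21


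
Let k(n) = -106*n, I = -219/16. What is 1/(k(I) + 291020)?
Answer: 8/2339767 ≈ 3.4191e-6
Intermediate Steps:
I = -219/16 (I = -219*1/16 = -219/16 ≈ -13.688)
1/(k(I) + 291020) = 1/(-106*(-219/16) + 291020) = 1/(11607/8 + 291020) = 1/(2339767/8) = 8/2339767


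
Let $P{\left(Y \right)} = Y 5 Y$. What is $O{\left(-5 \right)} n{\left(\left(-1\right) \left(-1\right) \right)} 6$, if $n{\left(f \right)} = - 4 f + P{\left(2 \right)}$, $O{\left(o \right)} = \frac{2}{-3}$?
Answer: $-64$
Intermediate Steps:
$P{\left(Y \right)} = 5 Y^{2}$ ($P{\left(Y \right)} = 5 Y Y = 5 Y^{2}$)
$O{\left(o \right)} = - \frac{2}{3}$ ($O{\left(o \right)} = 2 \left(- \frac{1}{3}\right) = - \frac{2}{3}$)
$n{\left(f \right)} = 20 - 4 f$ ($n{\left(f \right)} = - 4 f + 5 \cdot 2^{2} = - 4 f + 5 \cdot 4 = - 4 f + 20 = 20 - 4 f$)
$O{\left(-5 \right)} n{\left(\left(-1\right) \left(-1\right) \right)} 6 = - \frac{2 \left(20 - 4 \left(\left(-1\right) \left(-1\right)\right)\right)}{3} \cdot 6 = - \frac{2 \left(20 - 4\right)}{3} \cdot 6 = \left(- \frac{2}{3}\right) 16 \cdot 6 = \left(- \frac{32}{3}\right) 6 = -64$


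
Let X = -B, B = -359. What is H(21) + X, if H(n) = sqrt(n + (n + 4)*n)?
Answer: 359 + sqrt(546) ≈ 382.37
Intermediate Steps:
H(n) = sqrt(n + n*(4 + n)) (H(n) = sqrt(n + (4 + n)*n) = sqrt(n + n*(4 + n)))
X = 359 (X = -1*(-359) = 359)
H(21) + X = sqrt(21*(5 + 21)) + 359 = sqrt(21*26) + 359 = sqrt(546) + 359 = 359 + sqrt(546)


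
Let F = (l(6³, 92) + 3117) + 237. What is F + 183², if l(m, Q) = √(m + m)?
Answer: 36843 + 12*√3 ≈ 36864.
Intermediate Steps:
l(m, Q) = √2*√m (l(m, Q) = √(2*m) = √2*√m)
F = 3354 + 12*√3 (F = (√2*√(6³) + 3117) + 237 = (√2*√216 + 3117) + 237 = (√2*(6*√6) + 3117) + 237 = (12*√3 + 3117) + 237 = (3117 + 12*√3) + 237 = 3354 + 12*√3 ≈ 3374.8)
F + 183² = (3354 + 12*√3) + 183² = (3354 + 12*√3) + 33489 = 36843 + 12*√3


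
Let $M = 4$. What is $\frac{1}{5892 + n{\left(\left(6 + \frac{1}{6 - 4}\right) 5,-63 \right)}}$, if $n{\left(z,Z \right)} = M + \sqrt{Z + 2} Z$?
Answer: $\frac{5896}{35004925} + \frac{63 i \sqrt{61}}{35004925} \approx 0.00016843 + 1.4056 \cdot 10^{-5} i$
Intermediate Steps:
$n{\left(z,Z \right)} = 4 + Z \sqrt{2 + Z}$ ($n{\left(z,Z \right)} = 4 + \sqrt{Z + 2} Z = 4 + \sqrt{2 + Z} Z = 4 + Z \sqrt{2 + Z}$)
$\frac{1}{5892 + n{\left(\left(6 + \frac{1}{6 - 4}\right) 5,-63 \right)}} = \frac{1}{5892 + \left(4 - 63 \sqrt{2 - 63}\right)} = \frac{1}{5892 + \left(4 - 63 \sqrt{-61}\right)} = \frac{1}{5892 + \left(4 - 63 i \sqrt{61}\right)} = \frac{1}{5896 - 63 i \sqrt{61}}$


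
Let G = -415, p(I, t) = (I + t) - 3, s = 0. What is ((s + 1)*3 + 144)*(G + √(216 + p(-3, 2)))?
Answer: -61005 + 294*√53 ≈ -58865.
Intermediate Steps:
p(I, t) = -3 + I + t
((s + 1)*3 + 144)*(G + √(216 + p(-3, 2))) = ((0 + 1)*3 + 144)*(-415 + √(216 + (-3 - 3 + 2))) = (1*3 + 144)*(-415 + √(216 - 4)) = (3 + 144)*(-415 + √212) = 147*(-415 + 2*√53) = -61005 + 294*√53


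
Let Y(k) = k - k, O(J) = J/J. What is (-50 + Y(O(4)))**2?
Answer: 2500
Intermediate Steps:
O(J) = 1
Y(k) = 0
(-50 + Y(O(4)))**2 = (-50 + 0)**2 = (-50)**2 = 2500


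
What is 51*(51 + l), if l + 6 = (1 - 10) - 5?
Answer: 1581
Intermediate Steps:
l = -20 (l = -6 + ((1 - 10) - 5) = -6 + (-9 - 5) = -6 - 14 = -20)
51*(51 + l) = 51*(51 - 20) = 51*31 = 1581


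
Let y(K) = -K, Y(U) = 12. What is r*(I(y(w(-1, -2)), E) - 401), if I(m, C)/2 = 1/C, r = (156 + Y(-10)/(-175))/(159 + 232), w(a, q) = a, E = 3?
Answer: -10924296/68425 ≈ -159.65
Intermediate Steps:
r = 27288/68425 (r = (156 + 12/(-175))/(159 + 232) = (156 + 12*(-1/175))/391 = (156 - 12/175)*(1/391) = (27288/175)*(1/391) = 27288/68425 ≈ 0.39880)
I(m, C) = 2/C
r*(I(y(w(-1, -2)), E) - 401) = 27288*(2/3 - 401)/68425 = 27288*(2*(⅓) - 401)/68425 = 27288*(⅔ - 401)/68425 = (27288/68425)*(-1201/3) = -10924296/68425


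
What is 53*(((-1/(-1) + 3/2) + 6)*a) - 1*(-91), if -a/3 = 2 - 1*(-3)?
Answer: -13333/2 ≈ -6666.5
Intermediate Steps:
a = -15 (a = -3*(2 - 1*(-3)) = -3*(2 + 3) = -3*5 = -15)
53*(((-1/(-1) + 3/2) + 6)*a) - 1*(-91) = 53*(((-1/(-1) + 3/2) + 6)*(-15)) - 1*(-91) = 53*(((-1*(-1) + 3*(½)) + 6)*(-15)) + 91 = 53*(((1 + 3/2) + 6)*(-15)) + 91 = 53*((5/2 + 6)*(-15)) + 91 = 53*((17/2)*(-15)) + 91 = 53*(-255/2) + 91 = -13515/2 + 91 = -13333/2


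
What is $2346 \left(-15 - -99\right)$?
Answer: $197064$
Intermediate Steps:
$2346 \left(-15 - -99\right) = 2346 \left(-15 + 99\right) = 2346 \cdot 84 = 197064$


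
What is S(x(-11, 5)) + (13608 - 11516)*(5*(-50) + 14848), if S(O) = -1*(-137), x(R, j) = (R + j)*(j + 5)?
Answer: 30539153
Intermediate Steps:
x(R, j) = (5 + j)*(R + j) (x(R, j) = (R + j)*(5 + j) = (5 + j)*(R + j))
S(O) = 137
S(x(-11, 5)) + (13608 - 11516)*(5*(-50) + 14848) = 137 + (13608 - 11516)*(5*(-50) + 14848) = 137 + 2092*(-250 + 14848) = 137 + 2092*14598 = 137 + 30539016 = 30539153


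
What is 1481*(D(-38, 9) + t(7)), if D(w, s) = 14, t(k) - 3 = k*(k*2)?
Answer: 170315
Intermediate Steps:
t(k) = 3 + 2*k² (t(k) = 3 + k*(k*2) = 3 + k*(2*k) = 3 + 2*k²)
1481*(D(-38, 9) + t(7)) = 1481*(14 + (3 + 2*7²)) = 1481*(14 + (3 + 2*49)) = 1481*(14 + (3 + 98)) = 1481*(14 + 101) = 1481*115 = 170315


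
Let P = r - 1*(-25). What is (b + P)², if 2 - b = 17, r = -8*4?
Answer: 484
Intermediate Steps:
r = -32 (r = -4*8 = -32)
b = -15 (b = 2 - 1*17 = 2 - 17 = -15)
P = -7 (P = -32 - 1*(-25) = -32 + 25 = -7)
(b + P)² = (-15 - 7)² = (-22)² = 484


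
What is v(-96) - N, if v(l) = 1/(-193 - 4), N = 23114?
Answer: -4553459/197 ≈ -23114.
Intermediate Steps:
v(l) = -1/197 (v(l) = 1/(-197) = -1/197)
v(-96) - N = -1/197 - 1*23114 = -1/197 - 23114 = -4553459/197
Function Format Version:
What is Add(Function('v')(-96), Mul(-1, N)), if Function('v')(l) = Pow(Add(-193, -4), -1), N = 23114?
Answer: Rational(-4553459, 197) ≈ -23114.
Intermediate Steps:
Function('v')(l) = Rational(-1, 197) (Function('v')(l) = Pow(-197, -1) = Rational(-1, 197))
Add(Function('v')(-96), Mul(-1, N)) = Add(Rational(-1, 197), Mul(-1, 23114)) = Add(Rational(-1, 197), -23114) = Rational(-4553459, 197)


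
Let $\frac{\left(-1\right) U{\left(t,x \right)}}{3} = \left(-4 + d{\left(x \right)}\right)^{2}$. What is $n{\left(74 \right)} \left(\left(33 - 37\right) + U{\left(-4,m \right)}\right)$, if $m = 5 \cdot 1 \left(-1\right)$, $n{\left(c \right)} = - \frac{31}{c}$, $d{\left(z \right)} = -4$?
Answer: $\frac{3038}{37} \approx 82.108$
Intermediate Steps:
$m = -5$ ($m = 5 \left(-1\right) = -5$)
$U{\left(t,x \right)} = -192$ ($U{\left(t,x \right)} = - 3 \left(-4 - 4\right)^{2} = - 3 \left(-8\right)^{2} = \left(-3\right) 64 = -192$)
$n{\left(74 \right)} \left(\left(33 - 37\right) + U{\left(-4,m \right)}\right) = - \frac{31}{74} \left(\left(33 - 37\right) - 192\right) = \left(-31\right) \frac{1}{74} \left(-4 - 192\right) = \left(- \frac{31}{74}\right) \left(-196\right) = \frac{3038}{37}$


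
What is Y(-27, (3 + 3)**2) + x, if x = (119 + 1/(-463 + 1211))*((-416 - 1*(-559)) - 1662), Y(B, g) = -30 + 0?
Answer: -135233187/748 ≈ -1.8079e+5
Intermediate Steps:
Y(B, g) = -30
x = -135210747/748 (x = (119 + 1/748)*((-416 + 559) - 1662) = (119 + 1/748)*(143 - 1662) = (89013/748)*(-1519) = -135210747/748 ≈ -1.8076e+5)
Y(-27, (3 + 3)**2) + x = -30 - 135210747/748 = -135233187/748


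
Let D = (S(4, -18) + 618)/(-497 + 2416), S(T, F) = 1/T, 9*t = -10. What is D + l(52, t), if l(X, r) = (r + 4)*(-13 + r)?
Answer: -25145839/621756 ≈ -40.443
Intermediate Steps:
t = -10/9 (t = (⅑)*(-10) = -10/9 ≈ -1.1111)
D = 2473/7676 (D = (1/4 + 618)/(-497 + 2416) = (¼ + 618)/1919 = (2473/4)*(1/1919) = 2473/7676 ≈ 0.32217)
l(X, r) = (-13 + r)*(4 + r) (l(X, r) = (4 + r)*(-13 + r) = (-13 + r)*(4 + r))
D + l(52, t) = 2473/7676 + (-52 + (-10/9)² - 9*(-10/9)) = 2473/7676 + (-52 + 100/81 + 10) = 2473/7676 - 3302/81 = -25145839/621756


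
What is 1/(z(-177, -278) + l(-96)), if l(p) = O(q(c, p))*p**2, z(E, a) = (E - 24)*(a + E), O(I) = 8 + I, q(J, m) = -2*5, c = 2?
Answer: 1/73023 ≈ 1.3694e-5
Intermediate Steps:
q(J, m) = -10
z(E, a) = (-24 + E)*(E + a)
l(p) = -2*p**2 (l(p) = (8 - 10)*p**2 = -2*p**2)
1/(z(-177, -278) + l(-96)) = 1/(((-177)**2 - 24*(-177) - 24*(-278) - 177*(-278)) - 2*(-96)**2) = 1/((31329 + 4248 + 6672 + 49206) - 2*9216) = 1/(91455 - 18432) = 1/73023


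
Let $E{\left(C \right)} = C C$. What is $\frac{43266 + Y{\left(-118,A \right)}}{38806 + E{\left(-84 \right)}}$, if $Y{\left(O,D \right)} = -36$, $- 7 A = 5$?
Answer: $\frac{21615}{22931} \approx 0.94261$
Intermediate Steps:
$A = - \frac{5}{7}$ ($A = \left(- \frac{1}{7}\right) 5 = - \frac{5}{7} \approx -0.71429$)
$E{\left(C \right)} = C^{2}$
$\frac{43266 + Y{\left(-118,A \right)}}{38806 + E{\left(-84 \right)}} = \frac{43266 - 36}{38806 + \left(-84\right)^{2}} = \frac{43230}{38806 + 7056} = \frac{43230}{45862} = 43230 \cdot \frac{1}{45862} = \frac{21615}{22931}$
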